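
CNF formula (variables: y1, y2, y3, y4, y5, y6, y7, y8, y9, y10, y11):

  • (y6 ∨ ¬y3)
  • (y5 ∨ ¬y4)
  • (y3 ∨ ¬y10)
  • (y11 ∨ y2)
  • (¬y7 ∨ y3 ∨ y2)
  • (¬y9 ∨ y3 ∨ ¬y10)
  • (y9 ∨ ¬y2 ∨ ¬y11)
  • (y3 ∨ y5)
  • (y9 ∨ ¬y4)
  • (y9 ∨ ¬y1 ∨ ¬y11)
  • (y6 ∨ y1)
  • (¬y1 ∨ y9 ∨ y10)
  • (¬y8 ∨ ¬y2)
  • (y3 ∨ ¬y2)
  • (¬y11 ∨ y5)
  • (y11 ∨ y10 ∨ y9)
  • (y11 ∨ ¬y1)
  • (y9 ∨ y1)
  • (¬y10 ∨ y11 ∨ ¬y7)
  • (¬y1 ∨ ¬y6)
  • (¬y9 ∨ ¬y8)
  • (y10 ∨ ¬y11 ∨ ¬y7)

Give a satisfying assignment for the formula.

y1=False, y2=False, y3=False, y4=True, y5=True, y6=True, y7=False, y8=False, y9=True, y10=False, y11=True

y5 occurs only positively in the remaining clauses — set y5 = True.
Pure literal: y7 appears only negated; assign y7 = False.
Try y1 = False.
  then y6 is forced to True.
  then y9 is forced to True.
  then y8 is forced to False.
Branch on y2: take y2 = False.
  then y11 is forced to True.
Branch on y3: take y3 = False.
  then y10 is forced to False.
y4 is now unconstrained; take y4 = True.
Check each clause:
  1. (y6 ∨ ¬y3) — ¬y3 is true.
  2. (y5 ∨ ¬y4) — y5 is true.
  3. (¬y10 ∨ y3) — ¬y10 is true.
  4. (y11 ∨ y2) — y11 is true.
  5. (y2 ∨ ¬y7 ∨ y3) — ¬y7 is true.
  6. (y3 ∨ ¬y10 ∨ ¬y9) — ¬y10 is true.
  7. (¬y2 ∨ ¬y11 ∨ y9) — y9 is true.
  8. (y3 ∨ y5) — y5 is true.
  9. (y9 ∨ ¬y4) — y9 is true.
  10. (¬y1 ∨ ¬y11 ∨ y9) — y9 is true.
  11. (y6 ∨ y1) — y6 is true.
  12. (y9 ∨ y10 ∨ ¬y1) — y9 is true.
  13. (¬y2 ∨ ¬y8) — ¬y8 is true.
  14. (¬y2 ∨ y3) — ¬y2 is true.
  15. (y5 ∨ ¬y11) — y5 is true.
  16. (y11 ∨ y9 ∨ y10) — y9 is true.
  17. (y11 ∨ ¬y1) — y11 is true.
  18. (y9 ∨ y1) — y9 is true.
  19. (¬y10 ∨ ¬y7 ∨ y11) — ¬y7 is true.
  20. (¬y1 ∨ ¬y6) — ¬y1 is true.
  21. (¬y8 ∨ ¬y9) — ¬y8 is true.
  22. (y10 ∨ ¬y11 ∨ ¬y7) — ¬y7 is true.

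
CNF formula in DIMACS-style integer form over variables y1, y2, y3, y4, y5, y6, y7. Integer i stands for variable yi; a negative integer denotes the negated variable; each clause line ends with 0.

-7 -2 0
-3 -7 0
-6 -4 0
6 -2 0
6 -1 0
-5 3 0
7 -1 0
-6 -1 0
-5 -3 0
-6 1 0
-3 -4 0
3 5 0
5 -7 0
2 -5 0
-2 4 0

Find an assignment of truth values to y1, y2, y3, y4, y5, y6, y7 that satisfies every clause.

y1=F, y2=F, y3=T, y4=F, y5=F, y6=F, y7=F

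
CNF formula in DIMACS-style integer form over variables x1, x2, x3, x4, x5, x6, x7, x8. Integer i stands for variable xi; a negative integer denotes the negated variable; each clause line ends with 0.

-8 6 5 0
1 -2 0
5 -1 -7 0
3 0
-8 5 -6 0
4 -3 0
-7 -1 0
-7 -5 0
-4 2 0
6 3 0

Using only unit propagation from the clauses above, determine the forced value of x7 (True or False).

False

Unit clause (x3) sets x3 = True.
(¬x3 ∨ x4): since x3 = True, the clause reduces to (x4). x4 = True.
(¬x4 ∨ x2): since x4 = True, the clause reduces to (x2). x2 = True.
In (¬x2 ∨ x1), ¬x2 is now false; x1 must hold, so x1 = True.
From (¬x1 ∨ ¬x7) and x1 = True: x7 = False.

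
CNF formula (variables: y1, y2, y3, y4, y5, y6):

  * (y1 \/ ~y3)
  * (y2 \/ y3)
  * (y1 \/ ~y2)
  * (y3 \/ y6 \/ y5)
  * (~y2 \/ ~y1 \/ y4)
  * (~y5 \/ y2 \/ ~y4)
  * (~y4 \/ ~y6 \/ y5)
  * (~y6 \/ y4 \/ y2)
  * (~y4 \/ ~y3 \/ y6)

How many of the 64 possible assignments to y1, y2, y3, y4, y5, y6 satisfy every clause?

5

Satisfying assignments:
  y1=T y2=F y3=T y4=F y5=F y6=F
  y1=T y2=F y3=T y4=F y5=T y6=F
  y1=T y2=T y3=F y4=T y5=T y6=F
  y1=T y2=T y3=F y4=T y5=T y6=T
  y1=T y2=T y3=T y4=T y5=T y6=T
Count: 5.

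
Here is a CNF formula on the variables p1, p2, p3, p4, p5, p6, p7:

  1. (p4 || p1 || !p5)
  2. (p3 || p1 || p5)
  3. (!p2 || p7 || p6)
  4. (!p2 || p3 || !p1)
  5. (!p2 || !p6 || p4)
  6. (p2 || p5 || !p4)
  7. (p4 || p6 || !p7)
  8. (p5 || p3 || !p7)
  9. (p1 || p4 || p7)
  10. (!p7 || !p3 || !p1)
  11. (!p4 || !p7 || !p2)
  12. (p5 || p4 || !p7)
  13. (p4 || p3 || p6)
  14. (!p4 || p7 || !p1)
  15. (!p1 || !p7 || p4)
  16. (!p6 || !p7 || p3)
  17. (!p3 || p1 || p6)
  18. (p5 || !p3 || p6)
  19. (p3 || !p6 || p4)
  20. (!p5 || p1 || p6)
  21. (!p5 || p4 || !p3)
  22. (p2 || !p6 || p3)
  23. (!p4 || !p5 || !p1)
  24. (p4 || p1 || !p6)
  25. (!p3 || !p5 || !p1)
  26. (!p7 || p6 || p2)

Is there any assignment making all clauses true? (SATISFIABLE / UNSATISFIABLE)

SATISFIABLE

Try p1 = False.
The remaining clauses are satisfied by p2 = True, p3 = True, p4 = True, p5 = False, p6 = True, p7 = False.
Every clause has at least one true literal under this assignment.
So p1=0, p2=1, p3=1, p4=1, p5=0, p6=1, p7=0 is a satisfying assignment.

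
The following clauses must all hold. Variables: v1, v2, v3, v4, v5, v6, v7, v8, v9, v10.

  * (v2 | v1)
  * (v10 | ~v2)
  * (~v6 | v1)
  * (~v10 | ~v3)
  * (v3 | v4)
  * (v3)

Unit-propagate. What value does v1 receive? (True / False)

(v3) stands alone — v3 = True.
(~v3 | ~v10) with v3 = True leaves only ~v10, so v10 = False.
(v10 | ~v2): since v10 = False, the clause reduces to (~v2). v2 = False.
From (v1 | v2) and v2 = False: v1 = True.

True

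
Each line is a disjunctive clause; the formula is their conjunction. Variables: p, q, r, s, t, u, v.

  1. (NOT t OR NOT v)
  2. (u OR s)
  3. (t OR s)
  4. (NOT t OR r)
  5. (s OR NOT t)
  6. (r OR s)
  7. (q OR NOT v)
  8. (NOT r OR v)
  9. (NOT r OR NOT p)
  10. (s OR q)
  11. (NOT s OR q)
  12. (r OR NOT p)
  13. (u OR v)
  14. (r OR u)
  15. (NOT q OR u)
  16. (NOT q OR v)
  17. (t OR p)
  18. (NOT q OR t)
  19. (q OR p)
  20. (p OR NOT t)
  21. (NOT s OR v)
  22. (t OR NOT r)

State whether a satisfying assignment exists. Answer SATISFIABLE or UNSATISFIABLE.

t = True:
  propagation gives v=False, r=True; an empty clause results — contradiction.
t = False:
  propagation gives s=True, q=True; an empty clause results — contradiction.
Every branch closes, so no satisfying assignment exists.

UNSATISFIABLE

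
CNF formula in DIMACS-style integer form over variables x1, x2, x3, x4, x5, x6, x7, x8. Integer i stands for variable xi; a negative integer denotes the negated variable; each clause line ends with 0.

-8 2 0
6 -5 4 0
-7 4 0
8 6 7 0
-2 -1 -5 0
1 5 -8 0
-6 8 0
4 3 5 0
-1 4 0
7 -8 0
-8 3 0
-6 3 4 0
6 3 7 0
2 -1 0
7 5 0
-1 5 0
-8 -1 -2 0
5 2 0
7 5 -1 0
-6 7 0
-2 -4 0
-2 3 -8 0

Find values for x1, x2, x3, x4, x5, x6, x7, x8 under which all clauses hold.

x1=0, x2=0, x3=0, x4=1, x5=1, x6=0, x7=1, x8=0

Check each clause:
  1. (x2 \/ ~x8) — ~x8 is true.
  2. (x4 \/ x6 \/ ~x5) — x4 is true.
  3. (~x7 \/ x4) — x4 is true.
  4. (x7 \/ x8 \/ x6) — x7 is true.
  5. (~x2 \/ ~x1 \/ ~x5) — ~x1 is true.
  6. (x1 \/ x5 \/ ~x8) — ~x8 is true.
  7. (x8 \/ ~x6) — ~x6 is true.
  8. (x4 \/ x3 \/ x5) — x4 is true.
  9. (x4 \/ ~x1) — x4 is true.
  10. (x7 \/ ~x8) — ~x8 is true.
  11. (~x8 \/ x3) — ~x8 is true.
  12. (x4 \/ x3 \/ ~x6) — ~x6 is true.
  13. (x7 \/ x6 \/ x3) — x7 is true.
  14. (~x1 \/ x2) — ~x1 is true.
  15. (x7 \/ x5) — x5 is true.
  16. (~x1 \/ x5) — x5 is true.
  17. (~x2 \/ ~x1 \/ ~x8) — ~x8 is true.
  18. (x5 \/ x2) — x5 is true.
  19. (x7 \/ x5 \/ ~x1) — x5 is true.
  20. (~x6 \/ x7) — ~x6 is true.
  21. (~x2 \/ ~x4) — ~x2 is true.
  22. (x3 \/ ~x8 \/ ~x2) — ~x8 is true.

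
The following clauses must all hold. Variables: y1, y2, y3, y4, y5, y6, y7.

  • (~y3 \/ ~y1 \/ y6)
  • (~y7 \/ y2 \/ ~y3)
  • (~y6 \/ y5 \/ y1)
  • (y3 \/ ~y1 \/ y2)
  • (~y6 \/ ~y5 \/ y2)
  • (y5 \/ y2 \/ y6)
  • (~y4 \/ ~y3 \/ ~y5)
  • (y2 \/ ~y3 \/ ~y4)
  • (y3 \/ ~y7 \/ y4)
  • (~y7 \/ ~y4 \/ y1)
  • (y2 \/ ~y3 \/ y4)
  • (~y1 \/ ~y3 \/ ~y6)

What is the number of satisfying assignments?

27

Case analysis on y3 and y2:
  y3=1, y2=1: 7 of the 32 assignments to (y1,y4,y5,y6,y7) work.
  y3=1, y2=0: a clause becomes empty — 0.
  y3=0, y2=1: 18 of the 32 assignments to (y1,y4,y5,y6,y7) work.
  y3=0, y2=0: remaining (y1,y4,y5,y6,y7) ∈ {(0,0,1,0,0); (0,1,1,0,0)} — 2.
Total: 7 + 0 + 18 + 2 = 27.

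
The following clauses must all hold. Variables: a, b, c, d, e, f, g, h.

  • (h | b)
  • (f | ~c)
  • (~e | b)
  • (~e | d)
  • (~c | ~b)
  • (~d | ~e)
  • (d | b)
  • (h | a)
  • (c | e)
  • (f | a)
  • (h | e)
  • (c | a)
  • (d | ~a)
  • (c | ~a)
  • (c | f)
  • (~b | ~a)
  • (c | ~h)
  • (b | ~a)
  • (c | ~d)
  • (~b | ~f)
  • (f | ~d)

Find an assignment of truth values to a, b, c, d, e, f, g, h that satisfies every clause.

a = F, b = F, c = T, d = T, e = F, f = T, g = T, h = T

Set a = False and propagate.
  then h is forced to True.
  then f is forced to True.
  then c is forced to True.
  then b is forced to False.
  then e is forced to False.
  then d is forced to True.
g is now unconstrained; take g = True.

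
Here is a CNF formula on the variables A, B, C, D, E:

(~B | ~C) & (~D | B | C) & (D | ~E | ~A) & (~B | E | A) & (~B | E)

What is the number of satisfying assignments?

Case analysis on B and E:
  B=T, E=T: remaining (A,C,D) ∈ {(F,F,F); (F,F,T); (T,F,T)} — 3.
  B=T, E=F: a clause becomes empty — 0.
  B=F, E=T: remaining (A,C,D) ∈ {(F,F,F); (F,T,F); (F,T,T); (T,T,T)} — 4.
  B=F, E=F: A free; 3 ways for (C,D) × 2^1 = 6.
Total: 3 + 0 + 4 + 6 = 13.

13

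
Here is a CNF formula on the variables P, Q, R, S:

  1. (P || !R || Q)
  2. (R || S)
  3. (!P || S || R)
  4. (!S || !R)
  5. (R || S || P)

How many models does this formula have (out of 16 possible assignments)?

7

Satisfying assignments:
  P=0 Q=0 R=0 S=1
  P=0 Q=1 R=0 S=1
  P=0 Q=1 R=1 S=0
  P=1 Q=0 R=0 S=1
  P=1 Q=0 R=1 S=0
  P=1 Q=1 R=0 S=1
  P=1 Q=1 R=1 S=0
Count: 7.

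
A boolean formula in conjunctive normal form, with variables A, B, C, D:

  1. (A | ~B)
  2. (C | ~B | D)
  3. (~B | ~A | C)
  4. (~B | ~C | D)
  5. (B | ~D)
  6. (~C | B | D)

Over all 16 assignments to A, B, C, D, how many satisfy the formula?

3

The models are:
  A=F B=F C=F D=F
  A=T B=F C=F D=F
  A=T B=T C=T D=T
Count: 3.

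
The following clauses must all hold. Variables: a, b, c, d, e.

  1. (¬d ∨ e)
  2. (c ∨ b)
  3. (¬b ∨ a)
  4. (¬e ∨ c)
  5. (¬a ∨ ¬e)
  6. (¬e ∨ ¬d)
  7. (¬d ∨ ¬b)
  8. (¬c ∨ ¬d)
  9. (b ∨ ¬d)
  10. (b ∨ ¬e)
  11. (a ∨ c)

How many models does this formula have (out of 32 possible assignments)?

4

Satisfying assignments:
  a=0 b=0 c=1 d=0 e=0
  a=1 b=0 c=1 d=0 e=0
  a=1 b=1 c=0 d=0 e=0
  a=1 b=1 c=1 d=0 e=0
That's 4 in total.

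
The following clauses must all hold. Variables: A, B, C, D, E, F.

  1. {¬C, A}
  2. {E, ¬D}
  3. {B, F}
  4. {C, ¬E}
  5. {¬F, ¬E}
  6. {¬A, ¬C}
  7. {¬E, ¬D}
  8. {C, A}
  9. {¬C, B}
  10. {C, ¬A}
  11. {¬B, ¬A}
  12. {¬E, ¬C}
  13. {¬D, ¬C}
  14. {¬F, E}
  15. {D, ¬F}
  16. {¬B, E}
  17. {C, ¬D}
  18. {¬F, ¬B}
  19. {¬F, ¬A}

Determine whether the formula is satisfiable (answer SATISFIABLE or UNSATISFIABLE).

UNSATISFIABLE

C = True:
  propagation gives A=True; an empty clause results — contradiction.
C = False:
  propagation gives E=False, D=False, A=True; an empty clause results — contradiction.
Every branch closes, so no satisfying assignment exists.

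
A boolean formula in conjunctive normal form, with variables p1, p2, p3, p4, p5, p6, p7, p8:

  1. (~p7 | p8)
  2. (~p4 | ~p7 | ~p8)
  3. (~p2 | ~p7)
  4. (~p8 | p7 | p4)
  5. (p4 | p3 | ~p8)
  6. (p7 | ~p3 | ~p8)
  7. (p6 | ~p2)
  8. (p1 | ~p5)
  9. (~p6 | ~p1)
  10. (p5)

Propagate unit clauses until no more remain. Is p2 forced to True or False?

False

(p5) is a unit clause: p5 = True.
In (p1 | ~p5), ~p5 is now false; p1 must hold, so p1 = True.
In (~p6 | ~p1), ~p1 is now false; ~p6 must hold, so p6 = False.
In (p6 | ~p2), p6 is now false; ~p2 must hold, so p2 = False.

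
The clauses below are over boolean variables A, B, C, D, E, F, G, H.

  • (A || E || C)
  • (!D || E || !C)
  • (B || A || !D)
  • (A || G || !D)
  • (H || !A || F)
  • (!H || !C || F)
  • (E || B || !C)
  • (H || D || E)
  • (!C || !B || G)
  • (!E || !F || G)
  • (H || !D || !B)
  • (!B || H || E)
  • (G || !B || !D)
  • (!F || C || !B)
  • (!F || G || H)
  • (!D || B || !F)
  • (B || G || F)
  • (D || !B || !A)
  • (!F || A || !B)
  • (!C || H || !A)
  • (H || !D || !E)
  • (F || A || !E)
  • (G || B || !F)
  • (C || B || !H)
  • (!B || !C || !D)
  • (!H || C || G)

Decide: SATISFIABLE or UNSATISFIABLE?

Pure literal: G appears only positively; assign G = True.
Branch on A: take A = False.
For the remaining variables, B = False, C = True, D = False, E = True, F = True, H = False works.
Every clause has at least one true literal under this assignment.
So A=F  B=F  C=T  D=F  E=T  F=T  G=T  H=F is a satisfying assignment.

SATISFIABLE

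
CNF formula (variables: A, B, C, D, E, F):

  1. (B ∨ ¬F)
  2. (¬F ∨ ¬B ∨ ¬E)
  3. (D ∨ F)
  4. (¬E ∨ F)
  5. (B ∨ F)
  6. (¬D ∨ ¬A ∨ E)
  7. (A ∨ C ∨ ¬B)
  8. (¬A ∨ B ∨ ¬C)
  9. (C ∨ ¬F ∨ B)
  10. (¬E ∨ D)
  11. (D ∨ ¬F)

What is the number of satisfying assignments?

Satisfying assignments:
  A=F B=T C=T D=T E=F F=F
  A=F B=T C=T D=T E=F F=T
Count: 2.

2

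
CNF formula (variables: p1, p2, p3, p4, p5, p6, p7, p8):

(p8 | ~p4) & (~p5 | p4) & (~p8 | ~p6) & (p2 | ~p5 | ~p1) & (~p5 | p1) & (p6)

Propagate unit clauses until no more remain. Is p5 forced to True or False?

False

(p6) is a unit clause: p6 = True.
(~p6 | ~p8) with p6 = True leaves only ~p8, so p8 = False.
(p8 | ~p4): since p8 = False, the clause reduces to (~p4). p4 = False.
(~p5 | p4): since p4 = False, the clause reduces to (~p5). p5 = False.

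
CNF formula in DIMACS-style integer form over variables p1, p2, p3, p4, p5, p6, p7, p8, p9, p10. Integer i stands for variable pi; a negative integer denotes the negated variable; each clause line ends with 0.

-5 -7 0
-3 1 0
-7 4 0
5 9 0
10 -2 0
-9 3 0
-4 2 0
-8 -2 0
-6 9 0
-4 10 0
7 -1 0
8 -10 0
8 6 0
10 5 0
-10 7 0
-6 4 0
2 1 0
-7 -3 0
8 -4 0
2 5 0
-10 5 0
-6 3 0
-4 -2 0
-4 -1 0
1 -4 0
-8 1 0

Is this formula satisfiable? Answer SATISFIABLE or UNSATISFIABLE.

p4 = True:
  propagation gives p2=True; an empty clause results — contradiction.
p4 = False:
  propagation gives p7=False, p1=False, p3=False, p9=False; an empty clause results — contradiction.
Every branch closes, so no satisfying assignment exists.

UNSATISFIABLE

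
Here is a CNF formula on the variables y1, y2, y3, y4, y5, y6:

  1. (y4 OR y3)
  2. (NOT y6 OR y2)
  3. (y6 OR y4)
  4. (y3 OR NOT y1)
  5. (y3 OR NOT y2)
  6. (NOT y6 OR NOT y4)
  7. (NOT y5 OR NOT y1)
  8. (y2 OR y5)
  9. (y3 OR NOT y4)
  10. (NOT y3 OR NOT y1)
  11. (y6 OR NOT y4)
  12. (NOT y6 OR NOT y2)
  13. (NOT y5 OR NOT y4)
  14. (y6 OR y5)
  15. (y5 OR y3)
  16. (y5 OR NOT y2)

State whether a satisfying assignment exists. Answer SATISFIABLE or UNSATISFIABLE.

UNSATISFIABLE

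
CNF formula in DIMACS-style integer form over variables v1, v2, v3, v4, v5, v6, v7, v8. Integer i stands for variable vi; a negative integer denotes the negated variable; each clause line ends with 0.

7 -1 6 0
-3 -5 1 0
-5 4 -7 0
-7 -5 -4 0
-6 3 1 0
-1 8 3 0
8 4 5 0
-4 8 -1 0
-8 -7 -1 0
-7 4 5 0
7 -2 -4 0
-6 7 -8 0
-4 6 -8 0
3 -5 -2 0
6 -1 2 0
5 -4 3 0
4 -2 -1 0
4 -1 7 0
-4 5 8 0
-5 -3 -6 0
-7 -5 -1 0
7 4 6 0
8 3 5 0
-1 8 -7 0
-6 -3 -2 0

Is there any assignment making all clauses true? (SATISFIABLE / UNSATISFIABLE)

SATISFIABLE

Branch on v1: take v1 = False.
For the remaining variables, v2 = False, v3 = True, v4 = True, v5 = False, v6 = True, v7 = True, v8 = True works.
Every clause has at least one true literal under this assignment.
So v1=F, v2=F, v3=T, v4=T, v5=F, v6=T, v7=T, v8=T is a satisfying assignment.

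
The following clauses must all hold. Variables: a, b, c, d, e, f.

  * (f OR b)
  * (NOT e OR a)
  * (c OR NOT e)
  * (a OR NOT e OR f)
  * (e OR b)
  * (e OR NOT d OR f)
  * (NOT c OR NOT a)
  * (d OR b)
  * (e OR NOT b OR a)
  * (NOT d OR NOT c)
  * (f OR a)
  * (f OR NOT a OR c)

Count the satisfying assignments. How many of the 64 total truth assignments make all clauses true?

The models are:
  a=T b=T c=F d=F e=F f=T
  a=T b=T c=F d=T e=F f=T
Count: 2.

2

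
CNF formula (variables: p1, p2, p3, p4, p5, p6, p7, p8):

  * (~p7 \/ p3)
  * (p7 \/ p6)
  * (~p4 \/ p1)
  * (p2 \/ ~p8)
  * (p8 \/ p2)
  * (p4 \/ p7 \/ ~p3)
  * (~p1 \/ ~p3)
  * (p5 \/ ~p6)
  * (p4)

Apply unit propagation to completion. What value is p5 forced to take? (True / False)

(p4) is a unit clause: p4 = True.
In (~p4 \/ p1), ~p4 is now false; p1 must hold, so p1 = True.
From (~p3 \/ ~p1) and p1 = True: p3 = False.
In (p3 \/ ~p7), p3 is now false; ~p7 must hold, so p7 = False.
From (p7 \/ p6) and p7 = False: p6 = True.
(p5 \/ ~p6) with p6 = True leaves only p5, so p5 = True.

True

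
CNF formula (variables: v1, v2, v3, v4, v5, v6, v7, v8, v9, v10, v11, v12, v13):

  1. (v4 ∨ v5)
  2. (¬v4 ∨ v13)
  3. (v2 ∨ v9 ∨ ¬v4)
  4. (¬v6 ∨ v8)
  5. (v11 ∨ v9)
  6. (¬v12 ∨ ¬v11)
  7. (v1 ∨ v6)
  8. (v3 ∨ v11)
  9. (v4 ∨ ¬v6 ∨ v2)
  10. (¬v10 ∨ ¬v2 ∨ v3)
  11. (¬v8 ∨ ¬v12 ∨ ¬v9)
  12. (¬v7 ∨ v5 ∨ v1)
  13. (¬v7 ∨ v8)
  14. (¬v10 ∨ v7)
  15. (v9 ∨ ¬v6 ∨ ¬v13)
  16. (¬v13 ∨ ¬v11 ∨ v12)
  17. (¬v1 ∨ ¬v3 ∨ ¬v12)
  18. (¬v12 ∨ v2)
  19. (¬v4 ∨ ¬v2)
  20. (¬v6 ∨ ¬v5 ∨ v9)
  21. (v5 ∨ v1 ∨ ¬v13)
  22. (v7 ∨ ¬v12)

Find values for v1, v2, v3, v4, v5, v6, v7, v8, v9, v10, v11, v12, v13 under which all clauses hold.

v10 occurs only negated in the remaining clauses — set v10 = False.
Set v1 = True and propagate.
For the remaining variables, v2 = True, v3 = False, v4 = False, v5 = True, v6 = False, v7 = False, v8 = False, v9 = True, v11 = True, v12 = False, v13 = False works.
Every clause has at least one true literal under this assignment.

v1 = 1, v2 = 1, v3 = 0, v4 = 0, v5 = 1, v6 = 0, v7 = 0, v8 = 0, v9 = 1, v10 = 0, v11 = 1, v12 = 0, v13 = 0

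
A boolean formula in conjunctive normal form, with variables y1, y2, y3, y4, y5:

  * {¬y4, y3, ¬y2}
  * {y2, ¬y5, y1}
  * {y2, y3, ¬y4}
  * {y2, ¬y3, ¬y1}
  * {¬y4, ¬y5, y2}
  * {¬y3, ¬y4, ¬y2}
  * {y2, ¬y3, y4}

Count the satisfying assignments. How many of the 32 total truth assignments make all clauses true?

Split on y2, then y3.
  y2=T, y3=T: remaining (y1,y4,y5) ∈ {(F,F,F); (F,F,T); (T,F,F); (T,F,T)} — 4.
  y2=T, y3=F: remaining (y1,y4,y5) ∈ {(F,F,F); (F,F,T); (T,F,F); (T,F,T)} — 4.
  y2=F, y3=T: remaining (y1,y4,y5) ∈ {(F,T,F)} — 1.
  y2=F, y3=F: remaining (y1,y4,y5) ∈ {(F,F,F); (T,F,F); (T,F,T)} — 3.
Total: 4 + 4 + 1 + 3 = 12.

12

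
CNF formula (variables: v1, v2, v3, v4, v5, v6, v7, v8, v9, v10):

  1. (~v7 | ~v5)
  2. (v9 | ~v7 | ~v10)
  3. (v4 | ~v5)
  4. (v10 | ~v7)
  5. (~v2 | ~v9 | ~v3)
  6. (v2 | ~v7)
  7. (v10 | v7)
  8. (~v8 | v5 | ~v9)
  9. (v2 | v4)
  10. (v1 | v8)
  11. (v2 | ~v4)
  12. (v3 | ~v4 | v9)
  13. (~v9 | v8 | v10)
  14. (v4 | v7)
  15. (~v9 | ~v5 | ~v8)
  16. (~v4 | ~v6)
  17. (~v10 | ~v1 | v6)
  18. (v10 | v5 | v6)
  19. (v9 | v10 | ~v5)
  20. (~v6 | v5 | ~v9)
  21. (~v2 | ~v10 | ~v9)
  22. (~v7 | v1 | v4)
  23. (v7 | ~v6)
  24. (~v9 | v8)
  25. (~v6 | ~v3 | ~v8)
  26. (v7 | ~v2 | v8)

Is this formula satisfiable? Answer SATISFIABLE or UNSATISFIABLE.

Set v1 = False and propagate.
  then v8 is forced to True.
Set v2 = True and propagate.
For the remaining variables, v3 = True, v4 = True, v5 = False, v6 = False, v7 = False, v9 = False, v10 = True works.
Every clause has at least one true literal under this assignment.
So v1 = F, v2 = T, v3 = T, v4 = T, v5 = F, v6 = F, v7 = F, v8 = T, v9 = F, v10 = T is a satisfying assignment.

SATISFIABLE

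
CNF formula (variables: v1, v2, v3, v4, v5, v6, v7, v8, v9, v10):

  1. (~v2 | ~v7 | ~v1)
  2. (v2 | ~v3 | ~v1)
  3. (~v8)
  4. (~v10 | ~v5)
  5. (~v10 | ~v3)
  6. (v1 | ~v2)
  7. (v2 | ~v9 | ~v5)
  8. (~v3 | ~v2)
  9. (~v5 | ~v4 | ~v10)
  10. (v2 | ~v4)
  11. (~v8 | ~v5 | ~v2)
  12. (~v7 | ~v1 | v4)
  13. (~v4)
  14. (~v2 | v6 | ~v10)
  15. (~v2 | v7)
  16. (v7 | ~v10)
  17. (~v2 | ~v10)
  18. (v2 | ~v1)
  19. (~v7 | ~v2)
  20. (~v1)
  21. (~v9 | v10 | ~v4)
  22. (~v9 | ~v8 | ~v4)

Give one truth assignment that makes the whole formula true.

v1=F, v2=F, v3=F, v4=F, v5=F, v6=T, v7=T, v8=F, v9=F, v10=T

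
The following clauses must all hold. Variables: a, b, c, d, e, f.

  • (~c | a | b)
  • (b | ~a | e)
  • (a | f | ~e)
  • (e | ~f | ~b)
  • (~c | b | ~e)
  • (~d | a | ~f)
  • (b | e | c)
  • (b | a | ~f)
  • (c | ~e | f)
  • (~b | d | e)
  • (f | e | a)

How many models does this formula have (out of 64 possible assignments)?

12

Split on e, then b.
  e=T, b=T: 8 of the 16 assignments to (a,c,d,f) work.
  e=T, b=F: remaining (a,c,d,f) ∈ {(T,F,F,T); (T,F,T,T)} — 2.
  e=F, b=T: remaining (a,c,d,f) ∈ {(T,F,T,F); (T,T,T,F)} — 2.
  e=F, b=F: a clause becomes empty — 0.
Total: 8 + 2 + 2 + 0 = 12.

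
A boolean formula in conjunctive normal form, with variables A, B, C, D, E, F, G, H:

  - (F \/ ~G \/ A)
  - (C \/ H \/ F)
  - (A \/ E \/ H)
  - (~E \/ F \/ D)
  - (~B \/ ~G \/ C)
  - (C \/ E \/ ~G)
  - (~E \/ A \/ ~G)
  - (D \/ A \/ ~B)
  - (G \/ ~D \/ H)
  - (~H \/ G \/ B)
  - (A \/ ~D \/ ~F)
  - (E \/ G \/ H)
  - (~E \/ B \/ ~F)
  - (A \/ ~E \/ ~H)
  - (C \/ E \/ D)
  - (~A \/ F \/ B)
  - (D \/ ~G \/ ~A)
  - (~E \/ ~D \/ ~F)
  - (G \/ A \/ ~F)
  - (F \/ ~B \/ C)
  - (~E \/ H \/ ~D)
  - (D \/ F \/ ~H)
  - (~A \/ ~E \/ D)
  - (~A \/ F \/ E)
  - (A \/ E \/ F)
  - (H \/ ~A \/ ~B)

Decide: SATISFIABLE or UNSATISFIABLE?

SATISFIABLE

Pure literal: C appears only positively; assign C = True.
Branch on A: take A = True.
Try B = True.
  then H is forced to True.
Set D = True and propagate.
The remaining clauses are satisfied by E = True, F = False, G = False.
Every clause has at least one true literal under this assignment.
So A=True, B=True, C=True, D=True, E=True, F=False, G=False, H=True is a satisfying assignment.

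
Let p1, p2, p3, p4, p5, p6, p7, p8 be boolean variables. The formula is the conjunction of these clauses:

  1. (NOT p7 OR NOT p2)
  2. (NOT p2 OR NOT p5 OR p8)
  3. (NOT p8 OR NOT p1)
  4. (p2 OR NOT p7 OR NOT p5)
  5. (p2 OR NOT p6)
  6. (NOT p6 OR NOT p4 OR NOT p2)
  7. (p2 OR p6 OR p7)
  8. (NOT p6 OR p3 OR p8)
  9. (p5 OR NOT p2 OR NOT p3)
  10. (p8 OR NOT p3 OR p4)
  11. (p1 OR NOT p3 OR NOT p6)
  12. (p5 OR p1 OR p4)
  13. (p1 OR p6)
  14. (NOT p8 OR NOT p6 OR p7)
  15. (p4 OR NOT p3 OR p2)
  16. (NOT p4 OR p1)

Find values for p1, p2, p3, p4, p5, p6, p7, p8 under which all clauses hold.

p1 = T  p2 = F  p3 = F  p4 = F  p5 = F  p6 = F  p7 = T  p8 = F

Check each clause:
  1. (NOT p2 OR NOT p7) — NOT p2 is true.
  2. (p8 OR NOT p2 OR NOT p5) — NOT p5 is true.
  3. (NOT p8 OR NOT p1) — NOT p8 is true.
  4. (NOT p7 OR p2 OR NOT p5) — NOT p5 is true.
  5. (NOT p6 OR p2) — NOT p6 is true.
  6. (NOT p4 OR NOT p6 OR NOT p2) — NOT p6 is true.
  7. (p7 OR p2 OR p6) — p7 is true.
  8. (p3 OR NOT p6 OR p8) — NOT p6 is true.
  9. (p5 OR NOT p3 OR NOT p2) — NOT p3 is true.
  10. (NOT p3 OR p4 OR p8) — NOT p3 is true.
  11. (NOT p6 OR p1 OR NOT p3) — p1 is true.
  12. (p4 OR p1 OR p5) — p1 is true.
  13. (p1 OR p6) — p1 is true.
  14. (NOT p8 OR NOT p6 OR p7) — NOT p8 is true.
  15. (p4 OR p2 OR NOT p3) — NOT p3 is true.
  16. (NOT p4 OR p1) — p1 is true.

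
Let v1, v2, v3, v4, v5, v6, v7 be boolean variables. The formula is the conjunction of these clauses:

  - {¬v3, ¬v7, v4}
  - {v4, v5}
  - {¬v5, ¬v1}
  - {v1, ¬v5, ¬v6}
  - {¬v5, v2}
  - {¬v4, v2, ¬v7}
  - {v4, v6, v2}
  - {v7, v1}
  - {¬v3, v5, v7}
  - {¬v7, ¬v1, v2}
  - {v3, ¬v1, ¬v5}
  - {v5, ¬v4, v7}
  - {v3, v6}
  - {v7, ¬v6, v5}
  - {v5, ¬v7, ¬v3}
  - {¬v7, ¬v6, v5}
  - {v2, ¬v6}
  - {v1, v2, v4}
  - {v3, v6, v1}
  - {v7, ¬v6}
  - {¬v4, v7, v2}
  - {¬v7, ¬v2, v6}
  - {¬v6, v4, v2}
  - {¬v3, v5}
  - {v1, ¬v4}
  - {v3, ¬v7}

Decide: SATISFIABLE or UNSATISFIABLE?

v7 = True:
  propagation gives v3=True, v4=True, v2=True, v5=True; an empty clause results — contradiction.
v7 = False:
  propagation gives v1=True, v5=False, v4=True; an empty clause results — contradiction.
Every branch closes, so no satisfying assignment exists.

UNSATISFIABLE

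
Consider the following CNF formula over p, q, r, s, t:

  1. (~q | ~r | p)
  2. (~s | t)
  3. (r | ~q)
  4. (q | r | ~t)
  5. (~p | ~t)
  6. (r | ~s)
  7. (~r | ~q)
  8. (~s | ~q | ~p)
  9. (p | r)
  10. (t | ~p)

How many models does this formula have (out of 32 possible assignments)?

Satisfying assignments:
  p=F q=F r=T s=F t=F
  p=F q=F r=T s=F t=T
  p=F q=F r=T s=T t=T
Count: 3.

3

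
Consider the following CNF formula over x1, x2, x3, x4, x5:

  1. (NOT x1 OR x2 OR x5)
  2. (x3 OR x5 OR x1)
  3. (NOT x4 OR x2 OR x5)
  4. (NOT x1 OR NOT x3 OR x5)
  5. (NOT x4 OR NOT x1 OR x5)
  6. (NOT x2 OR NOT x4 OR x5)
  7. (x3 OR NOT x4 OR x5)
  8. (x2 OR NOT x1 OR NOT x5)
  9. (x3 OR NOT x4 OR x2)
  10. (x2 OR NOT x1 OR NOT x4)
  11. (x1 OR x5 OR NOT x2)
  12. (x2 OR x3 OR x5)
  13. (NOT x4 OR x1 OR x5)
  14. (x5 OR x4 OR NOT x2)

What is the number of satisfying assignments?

Case analysis on x5 and x2:
  x5=1, x2=1: x1, x3, x4 free → 2^3 = 8.
  x5=1, x2=0: remaining (x1,x3,x4) ∈ {(0,0,0); (0,1,0); (0,1,1)} — 3.
  x5=0, x2=1: a clause becomes empty — 0.
  x5=0, x2=0: remaining (x1,x3,x4) ∈ {(0,1,0)} — 1.
Total: 8 + 3 + 0 + 1 = 12.

12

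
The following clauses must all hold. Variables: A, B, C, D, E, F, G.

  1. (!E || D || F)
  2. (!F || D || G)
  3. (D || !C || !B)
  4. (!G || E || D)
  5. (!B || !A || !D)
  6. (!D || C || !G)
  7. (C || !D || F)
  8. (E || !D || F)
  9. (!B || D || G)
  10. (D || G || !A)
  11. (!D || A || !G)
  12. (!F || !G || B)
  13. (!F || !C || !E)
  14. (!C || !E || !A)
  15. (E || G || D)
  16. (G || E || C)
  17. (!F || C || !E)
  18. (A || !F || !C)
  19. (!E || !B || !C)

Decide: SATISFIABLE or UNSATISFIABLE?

SATISFIABLE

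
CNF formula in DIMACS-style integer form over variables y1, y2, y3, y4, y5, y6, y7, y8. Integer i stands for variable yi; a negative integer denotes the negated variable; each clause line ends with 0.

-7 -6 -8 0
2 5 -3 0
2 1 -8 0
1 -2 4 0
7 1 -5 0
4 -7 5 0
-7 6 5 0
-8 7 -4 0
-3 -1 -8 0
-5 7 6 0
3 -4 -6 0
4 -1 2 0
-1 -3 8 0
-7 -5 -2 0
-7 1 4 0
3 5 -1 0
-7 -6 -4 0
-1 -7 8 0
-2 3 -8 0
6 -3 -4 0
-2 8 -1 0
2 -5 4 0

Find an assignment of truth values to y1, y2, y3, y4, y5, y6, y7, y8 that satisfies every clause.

Branch on y1: take y1 = True.
Branch on y2: take y2 = False.
  then y4 is forced to True.
Branch on y3: take y3 = False.
  then y6 is forced to False.
  then y5 is forced to True.
  then y7 is forced to True.
  then y8 is forced to True.

y1=True, y2=False, y3=False, y4=True, y5=True, y6=False, y7=True, y8=True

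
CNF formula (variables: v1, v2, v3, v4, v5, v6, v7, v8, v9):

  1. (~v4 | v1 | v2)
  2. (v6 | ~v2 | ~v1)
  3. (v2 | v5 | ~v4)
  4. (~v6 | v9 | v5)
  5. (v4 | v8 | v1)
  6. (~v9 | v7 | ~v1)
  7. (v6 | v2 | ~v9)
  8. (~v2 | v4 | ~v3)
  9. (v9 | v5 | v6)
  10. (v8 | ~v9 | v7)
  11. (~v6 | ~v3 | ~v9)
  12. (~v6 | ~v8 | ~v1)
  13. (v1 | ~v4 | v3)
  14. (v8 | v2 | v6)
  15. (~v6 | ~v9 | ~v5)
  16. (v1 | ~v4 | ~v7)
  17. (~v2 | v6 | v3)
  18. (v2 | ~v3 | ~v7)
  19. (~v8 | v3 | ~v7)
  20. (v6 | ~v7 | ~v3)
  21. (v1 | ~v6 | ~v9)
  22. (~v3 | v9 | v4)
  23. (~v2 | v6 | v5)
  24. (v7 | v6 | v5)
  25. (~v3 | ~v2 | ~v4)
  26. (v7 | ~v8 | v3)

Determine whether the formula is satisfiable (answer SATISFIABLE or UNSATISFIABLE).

Set v1 = True and propagate.
Branch on v2: take v2 = False.
Branch on v3: take v3 = False.
The remaining clauses are satisfied by v4 = True, v5 = True, v6 = True, v7 = True, v8 = False, v9 = False.
So v1=T, v2=F, v3=F, v4=T, v5=T, v6=T, v7=T, v8=F, v9=F is a satisfying assignment.

SATISFIABLE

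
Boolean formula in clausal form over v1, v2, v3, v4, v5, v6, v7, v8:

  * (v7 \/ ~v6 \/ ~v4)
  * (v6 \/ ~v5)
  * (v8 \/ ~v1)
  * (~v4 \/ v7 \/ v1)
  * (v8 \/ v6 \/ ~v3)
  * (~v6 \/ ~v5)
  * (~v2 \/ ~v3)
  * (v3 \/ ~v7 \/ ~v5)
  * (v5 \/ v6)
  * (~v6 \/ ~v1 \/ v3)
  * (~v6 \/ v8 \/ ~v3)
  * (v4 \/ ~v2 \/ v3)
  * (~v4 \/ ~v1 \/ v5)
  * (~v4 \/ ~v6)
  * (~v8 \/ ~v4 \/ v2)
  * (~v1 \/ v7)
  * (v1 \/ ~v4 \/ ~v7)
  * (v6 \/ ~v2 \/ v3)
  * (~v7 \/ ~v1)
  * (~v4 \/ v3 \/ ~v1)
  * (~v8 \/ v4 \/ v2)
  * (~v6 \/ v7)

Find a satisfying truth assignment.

v1=False, v2=False, v3=False, v4=False, v5=False, v6=True, v7=True, v8=False

Set v1 = False and propagate.
Branch on v2: take v2 = False.
Try v3 = False.
For the remaining variables, v4 = False, v5 = False, v6 = True, v7 = True, v8 = False works.
Check each clause:
  1. (~v4 \/ v7 \/ ~v6) — ~v4 is true.
  2. (v6 \/ ~v5) — ~v5 is true.
  3. (v8 \/ ~v1) — ~v1 is true.
  4. (v1 \/ v7 \/ ~v4) — ~v4 is true.
  5. (v8 \/ ~v3 \/ v6) — ~v3 is true.
  6. (~v6 \/ ~v5) — ~v5 is true.
  7. (~v3 \/ ~v2) — ~v3 is true.
  8. (v3 \/ ~v7 \/ ~v5) — ~v5 is true.
  9. (v6 \/ v5) — v6 is true.
  10. (~v1 \/ ~v6 \/ v3) — ~v1 is true.
  11. (v8 \/ ~v6 \/ ~v3) — ~v3 is true.
  12. (~v2 \/ v4 \/ v3) — ~v2 is true.
  13. (~v4 \/ ~v1 \/ v5) — ~v4 is true.
  14. (~v4 \/ ~v6) — ~v4 is true.
  15. (v2 \/ ~v8 \/ ~v4) — ~v8 is true.
  16. (~v1 \/ v7) — ~v1 is true.
  17. (v1 \/ ~v7 \/ ~v4) — ~v4 is true.
  18. (v6 \/ ~v2 \/ v3) — v6 is true.
  19. (~v1 \/ ~v7) — ~v1 is true.
  20. (v3 \/ ~v1 \/ ~v4) — ~v4 is true.
  21. (v2 \/ ~v8 \/ v4) — ~v8 is true.
  22. (v7 \/ ~v6) — v7 is true.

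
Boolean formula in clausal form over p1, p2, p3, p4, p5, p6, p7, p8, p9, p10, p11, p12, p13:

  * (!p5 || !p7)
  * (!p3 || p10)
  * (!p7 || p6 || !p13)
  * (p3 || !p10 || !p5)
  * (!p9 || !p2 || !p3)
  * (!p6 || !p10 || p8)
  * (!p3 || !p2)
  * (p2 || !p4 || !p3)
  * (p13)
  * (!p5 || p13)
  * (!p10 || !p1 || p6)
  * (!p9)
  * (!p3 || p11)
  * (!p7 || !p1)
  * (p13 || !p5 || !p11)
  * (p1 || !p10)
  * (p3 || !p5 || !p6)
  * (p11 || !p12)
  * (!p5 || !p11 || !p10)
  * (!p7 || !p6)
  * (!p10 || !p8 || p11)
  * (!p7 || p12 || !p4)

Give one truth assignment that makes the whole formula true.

p1=T, p2=T, p3=F, p4=F, p5=T, p6=F, p7=F, p8=T, p9=F, p10=F, p11=F, p12=F, p13=T

The clause (p13) is unit: p13 must be True.
Unit propagation: (!p9) forces p9 = False.
p4 occurs only negated in the remaining clauses — set p4 = False.
Pure literal: p7 appears only negated; assign p7 = False.
Set p1 = True and propagate.
Set p2 = True and propagate.
  then p3 is forced to False.
Set p5 = True and propagate.
  then p10 is forced to False.
  then p6 is forced to False.
For the remaining variables, p8 = True, p11 = False, p12 = False works.
Every clause has at least one true literal under this assignment.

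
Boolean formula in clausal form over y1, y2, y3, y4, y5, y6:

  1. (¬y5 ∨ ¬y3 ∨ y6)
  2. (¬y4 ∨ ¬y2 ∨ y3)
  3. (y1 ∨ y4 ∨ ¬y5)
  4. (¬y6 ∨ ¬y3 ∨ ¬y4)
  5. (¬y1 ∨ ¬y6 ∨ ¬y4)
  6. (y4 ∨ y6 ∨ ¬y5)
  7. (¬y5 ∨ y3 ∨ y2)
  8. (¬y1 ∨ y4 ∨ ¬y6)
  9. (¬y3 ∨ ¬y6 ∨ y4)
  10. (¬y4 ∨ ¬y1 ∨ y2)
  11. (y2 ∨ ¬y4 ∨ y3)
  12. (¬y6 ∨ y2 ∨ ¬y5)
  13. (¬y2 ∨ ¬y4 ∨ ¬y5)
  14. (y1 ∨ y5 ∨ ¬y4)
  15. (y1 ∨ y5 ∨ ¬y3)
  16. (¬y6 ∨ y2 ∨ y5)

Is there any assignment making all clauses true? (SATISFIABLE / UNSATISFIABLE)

Branch on y1: take y1 = True.
Try y2 = False.
  then y4 is forced to False.
  then y6 is forced to False.
  then y5 is forced to False.
y3 is now unconstrained; take y3 = False.
So y1=T, y2=F, y3=F, y4=F, y5=F, y6=F is a satisfying assignment.

SATISFIABLE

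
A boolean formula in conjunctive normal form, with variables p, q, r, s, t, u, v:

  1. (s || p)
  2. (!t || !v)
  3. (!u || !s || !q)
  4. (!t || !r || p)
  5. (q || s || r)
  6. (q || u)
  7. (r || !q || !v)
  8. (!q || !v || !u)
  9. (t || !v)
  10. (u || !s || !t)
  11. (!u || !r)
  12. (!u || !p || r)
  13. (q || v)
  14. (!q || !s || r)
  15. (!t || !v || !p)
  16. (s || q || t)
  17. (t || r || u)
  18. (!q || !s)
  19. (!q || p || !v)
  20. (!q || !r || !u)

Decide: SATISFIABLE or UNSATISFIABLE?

SATISFIABLE

Try p = True.
The remaining clauses are satisfied by q = True, r = True, s = False, t = True, u = False, v = False.
Every clause has at least one true literal under this assignment.
So p=1  q=1  r=1  s=0  t=1  u=0  v=0 is a satisfying assignment.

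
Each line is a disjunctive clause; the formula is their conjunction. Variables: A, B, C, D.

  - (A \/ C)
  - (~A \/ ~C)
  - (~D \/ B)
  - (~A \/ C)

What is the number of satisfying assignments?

3

Satisfying assignments:
  A=0 B=0 C=1 D=0
  A=0 B=1 C=1 D=0
  A=0 B=1 C=1 D=1
Count: 3.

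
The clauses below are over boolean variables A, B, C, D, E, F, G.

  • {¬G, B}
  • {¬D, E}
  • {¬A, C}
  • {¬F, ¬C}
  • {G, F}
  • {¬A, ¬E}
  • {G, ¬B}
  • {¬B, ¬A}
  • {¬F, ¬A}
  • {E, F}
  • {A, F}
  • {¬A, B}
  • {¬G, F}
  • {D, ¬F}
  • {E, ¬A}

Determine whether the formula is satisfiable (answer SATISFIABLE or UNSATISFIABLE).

SATISFIABLE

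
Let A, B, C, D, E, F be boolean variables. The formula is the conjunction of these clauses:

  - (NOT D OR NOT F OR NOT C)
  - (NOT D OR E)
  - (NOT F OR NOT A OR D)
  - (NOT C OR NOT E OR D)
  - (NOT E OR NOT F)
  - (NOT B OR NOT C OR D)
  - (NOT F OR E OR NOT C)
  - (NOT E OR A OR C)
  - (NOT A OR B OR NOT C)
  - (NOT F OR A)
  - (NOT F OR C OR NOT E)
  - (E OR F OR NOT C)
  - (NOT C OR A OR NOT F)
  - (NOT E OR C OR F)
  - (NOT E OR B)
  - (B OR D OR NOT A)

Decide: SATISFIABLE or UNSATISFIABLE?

SATISFIABLE

Set A = False and propagate.
  then F is forced to False.
The remaining clauses are satisfied by B = True, C = False, D = False, E = False.
Every clause has at least one true literal under this assignment.
So A = False, B = True, C = False, D = False, E = False, F = False is a satisfying assignment.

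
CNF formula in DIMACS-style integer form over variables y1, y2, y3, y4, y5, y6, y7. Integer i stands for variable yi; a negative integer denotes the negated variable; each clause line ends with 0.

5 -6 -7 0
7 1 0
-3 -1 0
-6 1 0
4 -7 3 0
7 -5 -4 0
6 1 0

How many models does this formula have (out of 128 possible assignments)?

18

Split on y1, then y7.
  y1=1, y7=1: y2 free; 3 ways for (y3,y4,y5,y6) × 2^1 = 6.
  y1=1, y7=0: y2, y6 free; 3 ways for (y3,y4,y5) × 2^2 = 12.
  y1=0, y7=1: a clause becomes empty — 0.
  y1=0, y7=0: a clause becomes empty — 0.
Total: 6 + 12 + 0 + 0 = 18.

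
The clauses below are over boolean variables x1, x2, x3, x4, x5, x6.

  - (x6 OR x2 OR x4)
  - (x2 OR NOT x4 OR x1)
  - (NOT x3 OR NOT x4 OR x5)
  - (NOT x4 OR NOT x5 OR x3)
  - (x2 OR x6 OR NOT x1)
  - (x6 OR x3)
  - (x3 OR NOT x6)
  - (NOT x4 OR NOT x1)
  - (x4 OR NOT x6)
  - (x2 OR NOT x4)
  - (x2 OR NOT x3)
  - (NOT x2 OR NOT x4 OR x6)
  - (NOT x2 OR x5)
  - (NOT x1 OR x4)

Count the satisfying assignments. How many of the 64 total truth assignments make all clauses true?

Satisfying assignments:
  x1=0 x2=1 x3=1 x4=0 x5=1 x6=0
  x1=0 x2=1 x3=1 x4=1 x5=1 x6=1
That's 2 in total.

2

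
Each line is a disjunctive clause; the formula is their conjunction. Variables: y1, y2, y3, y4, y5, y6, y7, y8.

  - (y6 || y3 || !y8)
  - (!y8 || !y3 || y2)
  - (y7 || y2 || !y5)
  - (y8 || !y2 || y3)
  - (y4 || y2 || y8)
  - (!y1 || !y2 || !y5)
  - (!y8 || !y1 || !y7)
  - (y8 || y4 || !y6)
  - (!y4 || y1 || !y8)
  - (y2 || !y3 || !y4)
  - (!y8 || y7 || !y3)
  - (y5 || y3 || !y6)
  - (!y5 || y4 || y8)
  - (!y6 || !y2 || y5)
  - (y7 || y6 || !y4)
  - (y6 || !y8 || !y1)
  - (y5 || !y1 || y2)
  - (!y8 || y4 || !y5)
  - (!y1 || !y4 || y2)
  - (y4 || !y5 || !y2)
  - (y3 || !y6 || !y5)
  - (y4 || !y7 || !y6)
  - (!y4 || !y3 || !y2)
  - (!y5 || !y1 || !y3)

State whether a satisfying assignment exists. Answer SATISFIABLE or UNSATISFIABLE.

Try y1 = False.
For the remaining variables, y2 = True, y3 = True, y4 = False, y5 = False, y6 = False, y7 = True, y8 = False works.
So y1 = 0, y2 = 1, y3 = 1, y4 = 0, y5 = 0, y6 = 0, y7 = 1, y8 = 0 is a satisfying assignment.

SATISFIABLE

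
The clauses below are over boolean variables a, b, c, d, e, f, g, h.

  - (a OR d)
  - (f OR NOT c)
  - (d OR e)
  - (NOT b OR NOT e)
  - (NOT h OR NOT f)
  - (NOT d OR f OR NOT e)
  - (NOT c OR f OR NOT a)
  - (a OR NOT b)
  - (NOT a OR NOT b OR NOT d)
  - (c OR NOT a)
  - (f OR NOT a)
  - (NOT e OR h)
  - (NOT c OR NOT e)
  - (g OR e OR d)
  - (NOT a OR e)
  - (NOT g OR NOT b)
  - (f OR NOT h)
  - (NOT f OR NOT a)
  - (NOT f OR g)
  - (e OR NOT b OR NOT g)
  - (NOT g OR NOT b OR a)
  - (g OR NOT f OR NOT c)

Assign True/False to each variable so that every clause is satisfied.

a = 0, b = 0, c = 0, d = 1, e = 0, f = 0, g = 0, h = 0

Check each clause:
  1. (d OR a) — d is true.
  2. (NOT c OR f) — NOT c is true.
  3. (e OR d) — d is true.
  4. (NOT e OR NOT b) — NOT e is true.
  5. (NOT f OR NOT h) — NOT h is true.
  6. (f OR NOT e OR NOT d) — NOT e is true.
  7. (NOT c OR NOT a OR f) — NOT c is true.
  8. (a OR NOT b) — NOT b is true.
  9. (NOT b OR NOT d OR NOT a) — NOT b is true.
  10. (c OR NOT a) — NOT a is true.
  11. (f OR NOT a) — NOT a is true.
  12. (NOT e OR h) — NOT e is true.
  13. (NOT c OR NOT e) — NOT e is true.
  14. (d OR g OR e) — d is true.
  15. (e OR NOT a) — NOT a is true.
  16. (NOT b OR NOT g) — NOT g is true.
  17. (f OR NOT h) — NOT h is true.
  18. (NOT a OR NOT f) — NOT f is true.
  19. (NOT f OR g) — NOT f is true.
  20. (NOT g OR NOT b OR e) — NOT g is true.
  21. (NOT g OR NOT b OR a) — NOT g is true.
  22. (NOT c OR g OR NOT f) — NOT f is true.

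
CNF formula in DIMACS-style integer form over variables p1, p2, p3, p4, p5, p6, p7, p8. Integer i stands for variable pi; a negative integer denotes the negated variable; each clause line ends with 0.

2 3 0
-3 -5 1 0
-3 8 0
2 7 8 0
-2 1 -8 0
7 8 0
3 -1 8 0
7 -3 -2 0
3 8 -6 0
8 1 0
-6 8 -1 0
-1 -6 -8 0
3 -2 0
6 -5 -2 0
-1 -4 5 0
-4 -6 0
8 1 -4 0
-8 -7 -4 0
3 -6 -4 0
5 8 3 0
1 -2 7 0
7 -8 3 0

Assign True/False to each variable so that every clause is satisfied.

p4 occurs only negated in the remaining clauses — set p4 = False.
Branch on p1: take p1 = False.
  then p8 is forced to True.
  then p2 is forced to False.
  then p3 is forced to True.
  then p5 is forced to False.
p6, p7 are now unconstrained; take p6 = True, p7 = True.
Check each clause:
  1. {p2, p3} — p3 is true.
  2. {¬p3, p1, ¬p5} — ¬p5 is true.
  3. {¬p3, p8} — p8 is true.
  4. {p7, p8, p2} — p8 is true.
  5. {¬p8, ¬p2, p1} — ¬p2 is true.
  6. {p7, p8} — p8 is true.
  7. {p8, p3, ¬p1} — p8 is true.
  8. {¬p2, p7, ¬p3} — ¬p2 is true.
  9. {¬p6, p8, p3} — p8 is true.
  10. {p8, p1} — p8 is true.
  11. {p8, ¬p1, ¬p6} — p8 is true.
  12. {¬p6, ¬p1, ¬p8} — ¬p1 is true.
  13. {¬p2, p3} — p3 is true.
  14. {¬p2, p6, ¬p5} — ¬p5 is true.
  15. {p5, ¬p1, ¬p4} — ¬p4 is true.
  16. {¬p4, ¬p6} — ¬p4 is true.
  17. {p8, p1, ¬p4} — p8 is true.
  18. {¬p7, ¬p8, ¬p4} — ¬p4 is true.
  19. {¬p6, p3, ¬p4} — p3 is true.
  20. {p3, p5, p8} — p8 is true.
  21. {p1, p7, ¬p2} — ¬p2 is true.
  22. {p3, ¬p8, p7} — p3 is true.

p1 = F, p2 = F, p3 = T, p4 = F, p5 = F, p6 = T, p7 = T, p8 = T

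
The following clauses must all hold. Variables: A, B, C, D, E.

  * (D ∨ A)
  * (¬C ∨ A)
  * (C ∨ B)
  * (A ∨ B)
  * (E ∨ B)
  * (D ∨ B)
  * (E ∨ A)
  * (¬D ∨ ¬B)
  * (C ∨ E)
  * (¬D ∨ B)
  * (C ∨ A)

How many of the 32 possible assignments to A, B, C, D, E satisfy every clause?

3

The models are:
  A=T B=T C=F D=F E=T
  A=T B=T C=T D=F E=F
  A=T B=T C=T D=F E=T
Count: 3.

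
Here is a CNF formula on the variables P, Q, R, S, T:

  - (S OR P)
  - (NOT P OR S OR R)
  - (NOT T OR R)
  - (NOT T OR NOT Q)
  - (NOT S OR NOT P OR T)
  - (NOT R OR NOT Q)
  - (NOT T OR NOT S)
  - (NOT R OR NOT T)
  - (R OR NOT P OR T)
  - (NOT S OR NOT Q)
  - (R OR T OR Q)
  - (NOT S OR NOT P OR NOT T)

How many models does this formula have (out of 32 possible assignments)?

2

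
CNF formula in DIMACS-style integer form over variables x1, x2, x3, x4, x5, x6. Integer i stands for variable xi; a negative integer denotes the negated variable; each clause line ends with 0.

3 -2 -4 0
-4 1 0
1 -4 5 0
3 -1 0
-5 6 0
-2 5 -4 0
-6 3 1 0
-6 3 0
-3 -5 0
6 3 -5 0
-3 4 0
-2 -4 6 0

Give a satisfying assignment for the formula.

x1=F, x2=T, x3=F, x4=F, x5=F, x6=F

Check each clause:
  1. {¬x4, x3, ¬x2} — ¬x4 is true.
  2. {¬x4, x1} — ¬x4 is true.
  3. {x5, ¬x4, x1} — ¬x4 is true.
  4. {¬x1, x3} — ¬x1 is true.
  5. {¬x5, x6} — ¬x5 is true.
  6. {¬x4, ¬x2, x5} — ¬x4 is true.
  7. {x3, ¬x6, x1} — ¬x6 is true.
  8. {¬x6, x3} — ¬x6 is true.
  9. {¬x3, ¬x5} — ¬x5 is true.
  10. {x6, ¬x5, x3} — ¬x5 is true.
  11. {¬x3, x4} — ¬x3 is true.
  12. {¬x4, x6, ¬x2} — ¬x4 is true.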